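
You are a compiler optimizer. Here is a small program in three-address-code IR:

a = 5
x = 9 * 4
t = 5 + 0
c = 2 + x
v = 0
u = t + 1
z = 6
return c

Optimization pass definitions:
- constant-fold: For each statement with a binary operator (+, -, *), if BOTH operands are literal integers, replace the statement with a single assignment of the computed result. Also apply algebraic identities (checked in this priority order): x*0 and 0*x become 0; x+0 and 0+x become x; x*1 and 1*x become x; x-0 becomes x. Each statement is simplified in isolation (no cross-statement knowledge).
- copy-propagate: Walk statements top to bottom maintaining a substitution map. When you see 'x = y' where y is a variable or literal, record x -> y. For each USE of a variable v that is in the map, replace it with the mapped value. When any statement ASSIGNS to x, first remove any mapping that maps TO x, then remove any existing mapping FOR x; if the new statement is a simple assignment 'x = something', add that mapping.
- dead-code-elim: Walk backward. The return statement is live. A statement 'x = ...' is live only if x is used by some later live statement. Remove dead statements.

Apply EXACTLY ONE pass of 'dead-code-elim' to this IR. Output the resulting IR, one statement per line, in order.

Answer: x = 9 * 4
c = 2 + x
return c

Derivation:
Applying dead-code-elim statement-by-statement:
  [8] return c  -> KEEP (return); live=['c']
  [7] z = 6  -> DEAD (z not live)
  [6] u = t + 1  -> DEAD (u not live)
  [5] v = 0  -> DEAD (v not live)
  [4] c = 2 + x  -> KEEP; live=['x']
  [3] t = 5 + 0  -> DEAD (t not live)
  [2] x = 9 * 4  -> KEEP; live=[]
  [1] a = 5  -> DEAD (a not live)
Result (3 stmts):
  x = 9 * 4
  c = 2 + x
  return c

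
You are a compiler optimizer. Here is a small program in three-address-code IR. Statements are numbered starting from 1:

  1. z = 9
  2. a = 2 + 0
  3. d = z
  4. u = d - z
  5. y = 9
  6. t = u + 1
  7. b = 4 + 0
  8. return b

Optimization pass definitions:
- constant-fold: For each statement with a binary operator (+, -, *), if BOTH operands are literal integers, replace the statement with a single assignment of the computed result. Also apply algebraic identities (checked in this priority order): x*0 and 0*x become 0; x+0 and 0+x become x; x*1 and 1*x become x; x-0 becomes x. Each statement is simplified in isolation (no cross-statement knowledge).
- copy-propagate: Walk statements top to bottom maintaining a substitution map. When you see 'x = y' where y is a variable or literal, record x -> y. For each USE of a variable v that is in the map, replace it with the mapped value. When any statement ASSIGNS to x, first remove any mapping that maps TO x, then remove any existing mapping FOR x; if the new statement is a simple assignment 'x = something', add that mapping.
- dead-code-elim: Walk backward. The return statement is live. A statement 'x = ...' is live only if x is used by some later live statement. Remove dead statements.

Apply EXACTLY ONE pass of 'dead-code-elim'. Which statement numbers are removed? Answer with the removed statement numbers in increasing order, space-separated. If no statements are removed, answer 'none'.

Backward liveness scan:
Stmt 1 'z = 9': DEAD (z not in live set [])
Stmt 2 'a = 2 + 0': DEAD (a not in live set [])
Stmt 3 'd = z': DEAD (d not in live set [])
Stmt 4 'u = d - z': DEAD (u not in live set [])
Stmt 5 'y = 9': DEAD (y not in live set [])
Stmt 6 't = u + 1': DEAD (t not in live set [])
Stmt 7 'b = 4 + 0': KEEP (b is live); live-in = []
Stmt 8 'return b': KEEP (return); live-in = ['b']
Removed statement numbers: [1, 2, 3, 4, 5, 6]
Surviving IR:
  b = 4 + 0
  return b

Answer: 1 2 3 4 5 6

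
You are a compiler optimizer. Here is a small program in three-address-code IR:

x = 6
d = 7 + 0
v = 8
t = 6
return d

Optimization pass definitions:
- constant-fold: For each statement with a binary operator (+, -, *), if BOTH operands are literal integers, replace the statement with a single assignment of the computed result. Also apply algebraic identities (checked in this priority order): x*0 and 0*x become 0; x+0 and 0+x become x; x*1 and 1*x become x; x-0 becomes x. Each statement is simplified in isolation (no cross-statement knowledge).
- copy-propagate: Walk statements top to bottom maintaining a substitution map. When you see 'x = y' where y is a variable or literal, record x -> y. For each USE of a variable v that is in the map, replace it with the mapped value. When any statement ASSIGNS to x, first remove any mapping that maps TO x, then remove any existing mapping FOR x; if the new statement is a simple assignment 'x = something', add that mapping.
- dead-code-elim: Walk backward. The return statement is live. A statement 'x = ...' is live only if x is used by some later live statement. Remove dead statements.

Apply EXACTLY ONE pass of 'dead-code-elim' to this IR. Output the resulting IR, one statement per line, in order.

Answer: d = 7 + 0
return d

Derivation:
Applying dead-code-elim statement-by-statement:
  [5] return d  -> KEEP (return); live=['d']
  [4] t = 6  -> DEAD (t not live)
  [3] v = 8  -> DEAD (v not live)
  [2] d = 7 + 0  -> KEEP; live=[]
  [1] x = 6  -> DEAD (x not live)
Result (2 stmts):
  d = 7 + 0
  return d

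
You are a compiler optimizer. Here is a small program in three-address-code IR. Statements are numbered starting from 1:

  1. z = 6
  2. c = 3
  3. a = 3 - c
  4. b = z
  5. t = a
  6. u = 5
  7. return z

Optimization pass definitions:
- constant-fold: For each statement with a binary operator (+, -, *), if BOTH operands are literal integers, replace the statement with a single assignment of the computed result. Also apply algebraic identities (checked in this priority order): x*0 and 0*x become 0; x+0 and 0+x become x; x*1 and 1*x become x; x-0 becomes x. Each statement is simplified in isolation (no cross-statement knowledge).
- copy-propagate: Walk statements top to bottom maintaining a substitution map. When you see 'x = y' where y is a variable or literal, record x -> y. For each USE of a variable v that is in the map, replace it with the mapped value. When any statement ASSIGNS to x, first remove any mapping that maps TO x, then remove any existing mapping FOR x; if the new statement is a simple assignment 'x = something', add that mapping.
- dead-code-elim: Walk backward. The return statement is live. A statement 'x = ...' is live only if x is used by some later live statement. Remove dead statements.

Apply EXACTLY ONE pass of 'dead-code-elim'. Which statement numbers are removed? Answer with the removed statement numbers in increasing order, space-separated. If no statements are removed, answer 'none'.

Answer: 2 3 4 5 6

Derivation:
Backward liveness scan:
Stmt 1 'z = 6': KEEP (z is live); live-in = []
Stmt 2 'c = 3': DEAD (c not in live set ['z'])
Stmt 3 'a = 3 - c': DEAD (a not in live set ['z'])
Stmt 4 'b = z': DEAD (b not in live set ['z'])
Stmt 5 't = a': DEAD (t not in live set ['z'])
Stmt 6 'u = 5': DEAD (u not in live set ['z'])
Stmt 7 'return z': KEEP (return); live-in = ['z']
Removed statement numbers: [2, 3, 4, 5, 6]
Surviving IR:
  z = 6
  return z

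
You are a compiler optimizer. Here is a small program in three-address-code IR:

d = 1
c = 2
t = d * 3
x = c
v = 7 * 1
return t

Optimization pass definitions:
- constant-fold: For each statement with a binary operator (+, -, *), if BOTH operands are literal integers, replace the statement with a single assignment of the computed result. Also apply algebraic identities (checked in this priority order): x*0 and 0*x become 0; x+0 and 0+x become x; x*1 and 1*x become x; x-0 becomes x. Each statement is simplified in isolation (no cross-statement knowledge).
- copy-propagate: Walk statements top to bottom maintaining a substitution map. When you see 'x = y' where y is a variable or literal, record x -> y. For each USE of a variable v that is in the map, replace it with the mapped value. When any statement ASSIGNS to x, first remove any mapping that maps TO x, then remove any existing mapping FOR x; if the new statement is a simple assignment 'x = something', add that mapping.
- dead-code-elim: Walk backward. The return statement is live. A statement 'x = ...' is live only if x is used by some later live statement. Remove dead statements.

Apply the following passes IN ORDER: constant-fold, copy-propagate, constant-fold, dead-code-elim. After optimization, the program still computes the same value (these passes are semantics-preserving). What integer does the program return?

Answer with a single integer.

Initial IR:
  d = 1
  c = 2
  t = d * 3
  x = c
  v = 7 * 1
  return t
After constant-fold (6 stmts):
  d = 1
  c = 2
  t = d * 3
  x = c
  v = 7
  return t
After copy-propagate (6 stmts):
  d = 1
  c = 2
  t = 1 * 3
  x = 2
  v = 7
  return t
After constant-fold (6 stmts):
  d = 1
  c = 2
  t = 3
  x = 2
  v = 7
  return t
After dead-code-elim (2 stmts):
  t = 3
  return t
Evaluate:
  d = 1  =>  d = 1
  c = 2  =>  c = 2
  t = d * 3  =>  t = 3
  x = c  =>  x = 2
  v = 7 * 1  =>  v = 7
  return t = 3

Answer: 3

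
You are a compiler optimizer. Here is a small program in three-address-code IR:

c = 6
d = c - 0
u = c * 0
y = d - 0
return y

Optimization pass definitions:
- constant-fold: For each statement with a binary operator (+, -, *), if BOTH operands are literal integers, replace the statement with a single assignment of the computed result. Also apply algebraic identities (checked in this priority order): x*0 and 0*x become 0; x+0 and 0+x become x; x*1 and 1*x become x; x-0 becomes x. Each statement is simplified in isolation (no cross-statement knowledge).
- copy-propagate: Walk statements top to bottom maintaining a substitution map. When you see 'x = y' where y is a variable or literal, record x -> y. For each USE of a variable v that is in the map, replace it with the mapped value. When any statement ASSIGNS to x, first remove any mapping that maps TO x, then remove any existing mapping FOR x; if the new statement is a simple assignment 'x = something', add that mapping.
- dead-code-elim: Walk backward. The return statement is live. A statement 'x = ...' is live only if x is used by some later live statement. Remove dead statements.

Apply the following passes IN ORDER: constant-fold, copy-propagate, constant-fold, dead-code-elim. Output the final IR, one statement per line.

Answer: return 6

Derivation:
Initial IR:
  c = 6
  d = c - 0
  u = c * 0
  y = d - 0
  return y
After constant-fold (5 stmts):
  c = 6
  d = c
  u = 0
  y = d
  return y
After copy-propagate (5 stmts):
  c = 6
  d = 6
  u = 0
  y = 6
  return 6
After constant-fold (5 stmts):
  c = 6
  d = 6
  u = 0
  y = 6
  return 6
After dead-code-elim (1 stmts):
  return 6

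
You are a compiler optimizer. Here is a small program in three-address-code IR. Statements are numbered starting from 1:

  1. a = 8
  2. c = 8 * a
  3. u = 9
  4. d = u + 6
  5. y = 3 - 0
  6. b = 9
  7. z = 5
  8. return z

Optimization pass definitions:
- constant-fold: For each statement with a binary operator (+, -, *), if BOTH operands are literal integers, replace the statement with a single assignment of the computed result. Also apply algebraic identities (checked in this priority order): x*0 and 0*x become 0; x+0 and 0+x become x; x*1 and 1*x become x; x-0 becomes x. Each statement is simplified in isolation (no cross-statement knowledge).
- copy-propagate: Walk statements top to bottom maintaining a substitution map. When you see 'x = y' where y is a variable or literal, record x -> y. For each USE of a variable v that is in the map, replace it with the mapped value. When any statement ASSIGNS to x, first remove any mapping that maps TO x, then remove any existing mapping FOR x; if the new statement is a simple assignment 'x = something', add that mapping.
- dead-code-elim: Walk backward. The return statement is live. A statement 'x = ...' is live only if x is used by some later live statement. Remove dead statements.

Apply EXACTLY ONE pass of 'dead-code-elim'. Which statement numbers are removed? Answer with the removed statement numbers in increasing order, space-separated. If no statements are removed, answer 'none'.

Answer: 1 2 3 4 5 6

Derivation:
Backward liveness scan:
Stmt 1 'a = 8': DEAD (a not in live set [])
Stmt 2 'c = 8 * a': DEAD (c not in live set [])
Stmt 3 'u = 9': DEAD (u not in live set [])
Stmt 4 'd = u + 6': DEAD (d not in live set [])
Stmt 5 'y = 3 - 0': DEAD (y not in live set [])
Stmt 6 'b = 9': DEAD (b not in live set [])
Stmt 7 'z = 5': KEEP (z is live); live-in = []
Stmt 8 'return z': KEEP (return); live-in = ['z']
Removed statement numbers: [1, 2, 3, 4, 5, 6]
Surviving IR:
  z = 5
  return z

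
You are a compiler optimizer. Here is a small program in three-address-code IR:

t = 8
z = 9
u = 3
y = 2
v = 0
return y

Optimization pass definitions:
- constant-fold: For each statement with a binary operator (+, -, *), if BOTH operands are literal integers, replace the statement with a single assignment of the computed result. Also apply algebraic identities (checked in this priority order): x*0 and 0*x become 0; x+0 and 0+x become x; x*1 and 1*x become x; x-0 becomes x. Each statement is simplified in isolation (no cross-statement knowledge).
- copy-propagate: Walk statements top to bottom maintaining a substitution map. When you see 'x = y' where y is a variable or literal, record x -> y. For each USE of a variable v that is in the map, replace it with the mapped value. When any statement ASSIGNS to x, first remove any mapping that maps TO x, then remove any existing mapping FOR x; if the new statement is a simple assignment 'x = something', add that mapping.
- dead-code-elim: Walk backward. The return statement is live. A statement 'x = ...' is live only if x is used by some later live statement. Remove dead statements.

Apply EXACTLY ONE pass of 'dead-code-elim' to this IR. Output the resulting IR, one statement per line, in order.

Answer: y = 2
return y

Derivation:
Applying dead-code-elim statement-by-statement:
  [6] return y  -> KEEP (return); live=['y']
  [5] v = 0  -> DEAD (v not live)
  [4] y = 2  -> KEEP; live=[]
  [3] u = 3  -> DEAD (u not live)
  [2] z = 9  -> DEAD (z not live)
  [1] t = 8  -> DEAD (t not live)
Result (2 stmts):
  y = 2
  return y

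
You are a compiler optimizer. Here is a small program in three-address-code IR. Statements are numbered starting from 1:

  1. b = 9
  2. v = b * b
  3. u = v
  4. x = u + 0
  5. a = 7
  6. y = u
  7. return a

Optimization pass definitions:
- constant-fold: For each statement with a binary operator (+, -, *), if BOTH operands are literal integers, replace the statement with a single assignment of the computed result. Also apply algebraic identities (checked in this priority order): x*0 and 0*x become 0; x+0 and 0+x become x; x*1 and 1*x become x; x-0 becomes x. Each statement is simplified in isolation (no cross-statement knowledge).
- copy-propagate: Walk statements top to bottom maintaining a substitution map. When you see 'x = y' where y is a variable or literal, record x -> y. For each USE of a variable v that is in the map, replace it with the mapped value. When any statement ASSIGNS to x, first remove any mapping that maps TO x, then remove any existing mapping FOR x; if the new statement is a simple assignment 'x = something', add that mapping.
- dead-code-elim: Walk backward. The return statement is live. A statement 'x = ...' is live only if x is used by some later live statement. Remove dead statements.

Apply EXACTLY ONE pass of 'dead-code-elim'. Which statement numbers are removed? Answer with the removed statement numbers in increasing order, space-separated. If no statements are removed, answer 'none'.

Answer: 1 2 3 4 6

Derivation:
Backward liveness scan:
Stmt 1 'b = 9': DEAD (b not in live set [])
Stmt 2 'v = b * b': DEAD (v not in live set [])
Stmt 3 'u = v': DEAD (u not in live set [])
Stmt 4 'x = u + 0': DEAD (x not in live set [])
Stmt 5 'a = 7': KEEP (a is live); live-in = []
Stmt 6 'y = u': DEAD (y not in live set ['a'])
Stmt 7 'return a': KEEP (return); live-in = ['a']
Removed statement numbers: [1, 2, 3, 4, 6]
Surviving IR:
  a = 7
  return a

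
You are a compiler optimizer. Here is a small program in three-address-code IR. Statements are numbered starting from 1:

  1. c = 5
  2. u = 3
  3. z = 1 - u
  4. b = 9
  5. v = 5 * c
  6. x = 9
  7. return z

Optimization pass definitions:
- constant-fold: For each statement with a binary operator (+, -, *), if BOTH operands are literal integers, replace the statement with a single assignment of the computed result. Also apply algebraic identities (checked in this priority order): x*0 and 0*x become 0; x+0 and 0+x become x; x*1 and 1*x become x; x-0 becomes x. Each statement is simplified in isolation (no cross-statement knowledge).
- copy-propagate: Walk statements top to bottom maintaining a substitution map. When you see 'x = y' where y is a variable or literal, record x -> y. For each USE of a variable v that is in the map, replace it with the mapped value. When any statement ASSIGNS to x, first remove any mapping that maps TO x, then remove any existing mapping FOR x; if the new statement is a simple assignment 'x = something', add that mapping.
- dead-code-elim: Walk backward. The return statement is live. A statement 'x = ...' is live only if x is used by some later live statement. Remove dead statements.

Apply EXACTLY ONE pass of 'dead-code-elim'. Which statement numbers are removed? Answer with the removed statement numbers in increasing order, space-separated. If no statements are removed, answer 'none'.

Backward liveness scan:
Stmt 1 'c = 5': DEAD (c not in live set [])
Stmt 2 'u = 3': KEEP (u is live); live-in = []
Stmt 3 'z = 1 - u': KEEP (z is live); live-in = ['u']
Stmt 4 'b = 9': DEAD (b not in live set ['z'])
Stmt 5 'v = 5 * c': DEAD (v not in live set ['z'])
Stmt 6 'x = 9': DEAD (x not in live set ['z'])
Stmt 7 'return z': KEEP (return); live-in = ['z']
Removed statement numbers: [1, 4, 5, 6]
Surviving IR:
  u = 3
  z = 1 - u
  return z

Answer: 1 4 5 6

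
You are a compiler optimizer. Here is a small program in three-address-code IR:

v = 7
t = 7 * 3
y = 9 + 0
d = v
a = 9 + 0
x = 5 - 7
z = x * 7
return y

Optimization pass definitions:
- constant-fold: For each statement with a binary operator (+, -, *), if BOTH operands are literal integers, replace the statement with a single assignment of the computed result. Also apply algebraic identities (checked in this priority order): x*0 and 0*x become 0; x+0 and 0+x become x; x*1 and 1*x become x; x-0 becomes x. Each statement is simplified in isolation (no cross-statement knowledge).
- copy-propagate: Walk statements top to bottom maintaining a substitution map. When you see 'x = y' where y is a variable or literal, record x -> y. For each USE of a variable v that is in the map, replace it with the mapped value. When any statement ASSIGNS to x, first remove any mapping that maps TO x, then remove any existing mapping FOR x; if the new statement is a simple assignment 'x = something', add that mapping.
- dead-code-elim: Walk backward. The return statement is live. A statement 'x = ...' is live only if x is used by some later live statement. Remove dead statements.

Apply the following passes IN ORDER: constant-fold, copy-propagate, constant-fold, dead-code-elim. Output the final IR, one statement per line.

Initial IR:
  v = 7
  t = 7 * 3
  y = 9 + 0
  d = v
  a = 9 + 0
  x = 5 - 7
  z = x * 7
  return y
After constant-fold (8 stmts):
  v = 7
  t = 21
  y = 9
  d = v
  a = 9
  x = -2
  z = x * 7
  return y
After copy-propagate (8 stmts):
  v = 7
  t = 21
  y = 9
  d = 7
  a = 9
  x = -2
  z = -2 * 7
  return 9
After constant-fold (8 stmts):
  v = 7
  t = 21
  y = 9
  d = 7
  a = 9
  x = -2
  z = -14
  return 9
After dead-code-elim (1 stmts):
  return 9

Answer: return 9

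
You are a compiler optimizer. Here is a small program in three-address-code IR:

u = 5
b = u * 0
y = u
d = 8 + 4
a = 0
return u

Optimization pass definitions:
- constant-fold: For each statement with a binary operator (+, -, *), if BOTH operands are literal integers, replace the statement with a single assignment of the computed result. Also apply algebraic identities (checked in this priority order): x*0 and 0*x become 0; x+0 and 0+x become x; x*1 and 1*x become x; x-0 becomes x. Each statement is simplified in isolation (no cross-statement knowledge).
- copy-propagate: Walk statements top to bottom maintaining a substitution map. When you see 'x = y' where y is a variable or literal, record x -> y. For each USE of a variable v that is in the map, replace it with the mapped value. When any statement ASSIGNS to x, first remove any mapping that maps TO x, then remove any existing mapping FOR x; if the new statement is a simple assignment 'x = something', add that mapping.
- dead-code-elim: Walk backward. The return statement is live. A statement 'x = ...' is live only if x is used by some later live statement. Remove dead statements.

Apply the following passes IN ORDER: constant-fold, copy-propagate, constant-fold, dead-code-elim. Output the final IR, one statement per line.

Answer: return 5

Derivation:
Initial IR:
  u = 5
  b = u * 0
  y = u
  d = 8 + 4
  a = 0
  return u
After constant-fold (6 stmts):
  u = 5
  b = 0
  y = u
  d = 12
  a = 0
  return u
After copy-propagate (6 stmts):
  u = 5
  b = 0
  y = 5
  d = 12
  a = 0
  return 5
After constant-fold (6 stmts):
  u = 5
  b = 0
  y = 5
  d = 12
  a = 0
  return 5
After dead-code-elim (1 stmts):
  return 5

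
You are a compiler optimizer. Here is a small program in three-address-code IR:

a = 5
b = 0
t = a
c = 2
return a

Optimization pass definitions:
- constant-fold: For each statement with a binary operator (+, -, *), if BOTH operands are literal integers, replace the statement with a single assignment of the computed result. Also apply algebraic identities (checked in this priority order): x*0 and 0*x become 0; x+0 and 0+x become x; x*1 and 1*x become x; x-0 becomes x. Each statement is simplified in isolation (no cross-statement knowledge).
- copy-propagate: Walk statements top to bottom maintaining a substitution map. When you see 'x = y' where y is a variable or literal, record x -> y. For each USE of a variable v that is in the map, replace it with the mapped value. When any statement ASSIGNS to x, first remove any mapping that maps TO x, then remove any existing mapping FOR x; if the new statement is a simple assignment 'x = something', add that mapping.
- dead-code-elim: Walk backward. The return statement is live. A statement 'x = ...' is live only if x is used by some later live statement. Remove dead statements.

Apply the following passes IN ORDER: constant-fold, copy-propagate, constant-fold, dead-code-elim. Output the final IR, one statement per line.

Initial IR:
  a = 5
  b = 0
  t = a
  c = 2
  return a
After constant-fold (5 stmts):
  a = 5
  b = 0
  t = a
  c = 2
  return a
After copy-propagate (5 stmts):
  a = 5
  b = 0
  t = 5
  c = 2
  return 5
After constant-fold (5 stmts):
  a = 5
  b = 0
  t = 5
  c = 2
  return 5
After dead-code-elim (1 stmts):
  return 5

Answer: return 5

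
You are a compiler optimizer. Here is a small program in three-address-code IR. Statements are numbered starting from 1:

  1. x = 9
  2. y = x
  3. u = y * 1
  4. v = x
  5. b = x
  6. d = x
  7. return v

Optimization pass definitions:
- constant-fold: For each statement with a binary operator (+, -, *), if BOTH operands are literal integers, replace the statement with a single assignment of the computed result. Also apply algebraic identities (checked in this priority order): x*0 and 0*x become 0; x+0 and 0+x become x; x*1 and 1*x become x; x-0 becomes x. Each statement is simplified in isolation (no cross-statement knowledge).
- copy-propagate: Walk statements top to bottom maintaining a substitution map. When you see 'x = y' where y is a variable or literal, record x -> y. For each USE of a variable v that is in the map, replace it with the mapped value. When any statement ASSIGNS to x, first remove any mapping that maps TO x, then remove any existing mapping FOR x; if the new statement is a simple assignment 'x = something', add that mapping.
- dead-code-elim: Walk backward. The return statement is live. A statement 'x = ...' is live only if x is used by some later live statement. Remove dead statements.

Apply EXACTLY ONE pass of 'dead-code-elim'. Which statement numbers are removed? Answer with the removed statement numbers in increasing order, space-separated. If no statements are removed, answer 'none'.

Answer: 2 3 5 6

Derivation:
Backward liveness scan:
Stmt 1 'x = 9': KEEP (x is live); live-in = []
Stmt 2 'y = x': DEAD (y not in live set ['x'])
Stmt 3 'u = y * 1': DEAD (u not in live set ['x'])
Stmt 4 'v = x': KEEP (v is live); live-in = ['x']
Stmt 5 'b = x': DEAD (b not in live set ['v'])
Stmt 6 'd = x': DEAD (d not in live set ['v'])
Stmt 7 'return v': KEEP (return); live-in = ['v']
Removed statement numbers: [2, 3, 5, 6]
Surviving IR:
  x = 9
  v = x
  return v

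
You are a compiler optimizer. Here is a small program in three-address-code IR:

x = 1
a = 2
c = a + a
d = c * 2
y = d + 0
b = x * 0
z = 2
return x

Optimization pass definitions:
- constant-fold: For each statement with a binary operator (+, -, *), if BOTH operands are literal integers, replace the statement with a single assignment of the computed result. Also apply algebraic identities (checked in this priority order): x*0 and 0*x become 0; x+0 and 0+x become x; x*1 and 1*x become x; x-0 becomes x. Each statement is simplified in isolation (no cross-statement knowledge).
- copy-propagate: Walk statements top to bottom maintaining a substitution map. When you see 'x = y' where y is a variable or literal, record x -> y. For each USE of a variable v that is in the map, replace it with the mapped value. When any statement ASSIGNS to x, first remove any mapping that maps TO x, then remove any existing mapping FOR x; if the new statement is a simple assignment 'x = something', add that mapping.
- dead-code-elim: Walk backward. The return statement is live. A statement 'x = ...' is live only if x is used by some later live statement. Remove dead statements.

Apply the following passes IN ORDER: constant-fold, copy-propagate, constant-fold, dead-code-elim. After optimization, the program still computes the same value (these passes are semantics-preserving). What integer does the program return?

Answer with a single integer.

Answer: 1

Derivation:
Initial IR:
  x = 1
  a = 2
  c = a + a
  d = c * 2
  y = d + 0
  b = x * 0
  z = 2
  return x
After constant-fold (8 stmts):
  x = 1
  a = 2
  c = a + a
  d = c * 2
  y = d
  b = 0
  z = 2
  return x
After copy-propagate (8 stmts):
  x = 1
  a = 2
  c = 2 + 2
  d = c * 2
  y = d
  b = 0
  z = 2
  return 1
After constant-fold (8 stmts):
  x = 1
  a = 2
  c = 4
  d = c * 2
  y = d
  b = 0
  z = 2
  return 1
After dead-code-elim (1 stmts):
  return 1
Evaluate:
  x = 1  =>  x = 1
  a = 2  =>  a = 2
  c = a + a  =>  c = 4
  d = c * 2  =>  d = 8
  y = d + 0  =>  y = 8
  b = x * 0  =>  b = 0
  z = 2  =>  z = 2
  return x = 1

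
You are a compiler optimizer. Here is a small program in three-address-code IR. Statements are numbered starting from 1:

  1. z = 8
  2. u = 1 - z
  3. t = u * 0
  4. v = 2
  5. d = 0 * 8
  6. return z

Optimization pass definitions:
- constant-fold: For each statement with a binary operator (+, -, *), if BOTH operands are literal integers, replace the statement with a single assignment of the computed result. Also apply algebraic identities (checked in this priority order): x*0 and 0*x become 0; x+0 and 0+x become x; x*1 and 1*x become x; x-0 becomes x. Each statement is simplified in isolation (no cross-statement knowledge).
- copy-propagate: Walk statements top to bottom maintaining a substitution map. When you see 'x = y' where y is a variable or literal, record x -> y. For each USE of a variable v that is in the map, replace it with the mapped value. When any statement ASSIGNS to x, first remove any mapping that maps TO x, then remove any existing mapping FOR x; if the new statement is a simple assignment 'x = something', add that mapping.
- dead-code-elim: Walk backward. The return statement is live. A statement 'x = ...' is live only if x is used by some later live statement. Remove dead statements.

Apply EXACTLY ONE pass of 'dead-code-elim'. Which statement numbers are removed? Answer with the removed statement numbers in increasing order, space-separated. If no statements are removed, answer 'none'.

Backward liveness scan:
Stmt 1 'z = 8': KEEP (z is live); live-in = []
Stmt 2 'u = 1 - z': DEAD (u not in live set ['z'])
Stmt 3 't = u * 0': DEAD (t not in live set ['z'])
Stmt 4 'v = 2': DEAD (v not in live set ['z'])
Stmt 5 'd = 0 * 8': DEAD (d not in live set ['z'])
Stmt 6 'return z': KEEP (return); live-in = ['z']
Removed statement numbers: [2, 3, 4, 5]
Surviving IR:
  z = 8
  return z

Answer: 2 3 4 5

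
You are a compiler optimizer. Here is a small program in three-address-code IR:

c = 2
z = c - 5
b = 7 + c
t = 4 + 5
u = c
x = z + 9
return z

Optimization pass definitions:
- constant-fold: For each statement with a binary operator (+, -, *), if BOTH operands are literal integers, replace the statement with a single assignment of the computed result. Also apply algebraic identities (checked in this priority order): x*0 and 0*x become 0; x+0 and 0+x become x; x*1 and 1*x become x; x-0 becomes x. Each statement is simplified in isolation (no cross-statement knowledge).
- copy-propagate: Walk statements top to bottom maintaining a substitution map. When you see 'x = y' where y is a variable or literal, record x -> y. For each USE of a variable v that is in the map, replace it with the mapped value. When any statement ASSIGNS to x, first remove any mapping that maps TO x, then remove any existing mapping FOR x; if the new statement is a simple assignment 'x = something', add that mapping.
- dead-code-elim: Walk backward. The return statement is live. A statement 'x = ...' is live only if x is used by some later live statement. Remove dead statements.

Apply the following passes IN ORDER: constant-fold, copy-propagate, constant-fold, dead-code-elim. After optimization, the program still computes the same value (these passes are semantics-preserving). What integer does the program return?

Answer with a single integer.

Answer: -3

Derivation:
Initial IR:
  c = 2
  z = c - 5
  b = 7 + c
  t = 4 + 5
  u = c
  x = z + 9
  return z
After constant-fold (7 stmts):
  c = 2
  z = c - 5
  b = 7 + c
  t = 9
  u = c
  x = z + 9
  return z
After copy-propagate (7 stmts):
  c = 2
  z = 2 - 5
  b = 7 + 2
  t = 9
  u = 2
  x = z + 9
  return z
After constant-fold (7 stmts):
  c = 2
  z = -3
  b = 9
  t = 9
  u = 2
  x = z + 9
  return z
After dead-code-elim (2 stmts):
  z = -3
  return z
Evaluate:
  c = 2  =>  c = 2
  z = c - 5  =>  z = -3
  b = 7 + c  =>  b = 9
  t = 4 + 5  =>  t = 9
  u = c  =>  u = 2
  x = z + 9  =>  x = 6
  return z = -3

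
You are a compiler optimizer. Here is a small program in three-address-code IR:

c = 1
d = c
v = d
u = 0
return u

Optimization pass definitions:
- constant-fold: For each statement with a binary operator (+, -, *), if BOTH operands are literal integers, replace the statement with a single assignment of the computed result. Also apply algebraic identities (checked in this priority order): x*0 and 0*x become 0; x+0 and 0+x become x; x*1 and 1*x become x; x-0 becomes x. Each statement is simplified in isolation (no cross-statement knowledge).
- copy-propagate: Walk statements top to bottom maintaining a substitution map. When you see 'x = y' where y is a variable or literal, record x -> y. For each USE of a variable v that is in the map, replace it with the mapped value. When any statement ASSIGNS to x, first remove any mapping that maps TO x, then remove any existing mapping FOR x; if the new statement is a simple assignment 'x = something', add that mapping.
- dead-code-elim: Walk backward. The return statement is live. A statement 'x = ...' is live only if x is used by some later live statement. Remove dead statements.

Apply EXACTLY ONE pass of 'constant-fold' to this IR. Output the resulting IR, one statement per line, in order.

Answer: c = 1
d = c
v = d
u = 0
return u

Derivation:
Applying constant-fold statement-by-statement:
  [1] c = 1  (unchanged)
  [2] d = c  (unchanged)
  [3] v = d  (unchanged)
  [4] u = 0  (unchanged)
  [5] return u  (unchanged)
Result (5 stmts):
  c = 1
  d = c
  v = d
  u = 0
  return u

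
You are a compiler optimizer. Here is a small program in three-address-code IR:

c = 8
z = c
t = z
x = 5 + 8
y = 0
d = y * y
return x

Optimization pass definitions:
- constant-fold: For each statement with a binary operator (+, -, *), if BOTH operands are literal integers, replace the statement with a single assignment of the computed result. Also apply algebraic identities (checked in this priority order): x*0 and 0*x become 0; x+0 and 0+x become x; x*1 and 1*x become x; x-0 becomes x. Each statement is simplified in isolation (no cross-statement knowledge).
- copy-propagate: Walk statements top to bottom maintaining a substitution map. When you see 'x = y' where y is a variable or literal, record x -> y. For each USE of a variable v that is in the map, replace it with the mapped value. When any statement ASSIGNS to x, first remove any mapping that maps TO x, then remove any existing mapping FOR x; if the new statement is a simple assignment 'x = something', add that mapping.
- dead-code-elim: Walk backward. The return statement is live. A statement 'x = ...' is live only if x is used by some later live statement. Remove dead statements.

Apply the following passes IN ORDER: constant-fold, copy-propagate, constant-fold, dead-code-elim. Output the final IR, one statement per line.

Answer: return 13

Derivation:
Initial IR:
  c = 8
  z = c
  t = z
  x = 5 + 8
  y = 0
  d = y * y
  return x
After constant-fold (7 stmts):
  c = 8
  z = c
  t = z
  x = 13
  y = 0
  d = y * y
  return x
After copy-propagate (7 stmts):
  c = 8
  z = 8
  t = 8
  x = 13
  y = 0
  d = 0 * 0
  return 13
After constant-fold (7 stmts):
  c = 8
  z = 8
  t = 8
  x = 13
  y = 0
  d = 0
  return 13
After dead-code-elim (1 stmts):
  return 13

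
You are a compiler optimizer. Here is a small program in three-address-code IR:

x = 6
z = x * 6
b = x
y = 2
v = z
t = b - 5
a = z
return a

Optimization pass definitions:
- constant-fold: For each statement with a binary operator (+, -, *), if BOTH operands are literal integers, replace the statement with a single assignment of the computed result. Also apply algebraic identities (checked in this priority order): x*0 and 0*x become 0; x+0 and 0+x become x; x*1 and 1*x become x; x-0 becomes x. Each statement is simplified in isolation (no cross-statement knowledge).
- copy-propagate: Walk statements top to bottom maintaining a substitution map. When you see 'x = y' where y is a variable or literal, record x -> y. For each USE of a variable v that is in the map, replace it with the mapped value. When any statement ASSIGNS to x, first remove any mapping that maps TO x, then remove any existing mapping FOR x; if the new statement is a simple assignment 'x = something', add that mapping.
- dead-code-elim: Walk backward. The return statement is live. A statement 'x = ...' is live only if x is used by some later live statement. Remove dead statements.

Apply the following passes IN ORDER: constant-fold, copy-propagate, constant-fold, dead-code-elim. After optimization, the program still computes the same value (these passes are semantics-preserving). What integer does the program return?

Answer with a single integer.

Initial IR:
  x = 6
  z = x * 6
  b = x
  y = 2
  v = z
  t = b - 5
  a = z
  return a
After constant-fold (8 stmts):
  x = 6
  z = x * 6
  b = x
  y = 2
  v = z
  t = b - 5
  a = z
  return a
After copy-propagate (8 stmts):
  x = 6
  z = 6 * 6
  b = 6
  y = 2
  v = z
  t = 6 - 5
  a = z
  return z
After constant-fold (8 stmts):
  x = 6
  z = 36
  b = 6
  y = 2
  v = z
  t = 1
  a = z
  return z
After dead-code-elim (2 stmts):
  z = 36
  return z
Evaluate:
  x = 6  =>  x = 6
  z = x * 6  =>  z = 36
  b = x  =>  b = 6
  y = 2  =>  y = 2
  v = z  =>  v = 36
  t = b - 5  =>  t = 1
  a = z  =>  a = 36
  return a = 36

Answer: 36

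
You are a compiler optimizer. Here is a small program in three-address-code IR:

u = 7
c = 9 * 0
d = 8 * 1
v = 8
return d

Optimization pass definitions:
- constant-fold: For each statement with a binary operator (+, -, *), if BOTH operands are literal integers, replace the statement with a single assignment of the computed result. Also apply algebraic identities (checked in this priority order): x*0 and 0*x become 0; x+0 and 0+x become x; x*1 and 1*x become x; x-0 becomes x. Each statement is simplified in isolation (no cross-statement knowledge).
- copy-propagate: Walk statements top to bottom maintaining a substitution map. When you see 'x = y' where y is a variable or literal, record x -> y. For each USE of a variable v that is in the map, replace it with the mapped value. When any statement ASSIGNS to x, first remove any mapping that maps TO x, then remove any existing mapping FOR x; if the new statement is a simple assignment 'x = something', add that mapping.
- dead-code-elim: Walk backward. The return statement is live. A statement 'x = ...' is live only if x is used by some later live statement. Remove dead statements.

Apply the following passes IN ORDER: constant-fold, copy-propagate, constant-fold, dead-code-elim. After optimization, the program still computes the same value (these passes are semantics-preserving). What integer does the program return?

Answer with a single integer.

Answer: 8

Derivation:
Initial IR:
  u = 7
  c = 9 * 0
  d = 8 * 1
  v = 8
  return d
After constant-fold (5 stmts):
  u = 7
  c = 0
  d = 8
  v = 8
  return d
After copy-propagate (5 stmts):
  u = 7
  c = 0
  d = 8
  v = 8
  return 8
After constant-fold (5 stmts):
  u = 7
  c = 0
  d = 8
  v = 8
  return 8
After dead-code-elim (1 stmts):
  return 8
Evaluate:
  u = 7  =>  u = 7
  c = 9 * 0  =>  c = 0
  d = 8 * 1  =>  d = 8
  v = 8  =>  v = 8
  return d = 8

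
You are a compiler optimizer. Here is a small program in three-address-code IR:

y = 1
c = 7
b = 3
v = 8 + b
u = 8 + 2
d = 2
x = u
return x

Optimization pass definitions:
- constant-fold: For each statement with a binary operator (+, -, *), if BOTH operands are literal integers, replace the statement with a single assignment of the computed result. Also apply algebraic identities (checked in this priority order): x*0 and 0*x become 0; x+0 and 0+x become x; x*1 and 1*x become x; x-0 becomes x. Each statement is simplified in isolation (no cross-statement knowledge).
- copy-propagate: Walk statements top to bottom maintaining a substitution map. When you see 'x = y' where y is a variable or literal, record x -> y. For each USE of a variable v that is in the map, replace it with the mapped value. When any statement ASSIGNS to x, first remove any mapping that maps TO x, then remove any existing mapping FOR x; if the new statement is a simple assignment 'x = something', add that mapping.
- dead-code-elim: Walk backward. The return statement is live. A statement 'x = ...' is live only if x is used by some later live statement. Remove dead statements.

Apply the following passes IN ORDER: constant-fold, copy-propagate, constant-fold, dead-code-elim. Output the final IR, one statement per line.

Answer: return 10

Derivation:
Initial IR:
  y = 1
  c = 7
  b = 3
  v = 8 + b
  u = 8 + 2
  d = 2
  x = u
  return x
After constant-fold (8 stmts):
  y = 1
  c = 7
  b = 3
  v = 8 + b
  u = 10
  d = 2
  x = u
  return x
After copy-propagate (8 stmts):
  y = 1
  c = 7
  b = 3
  v = 8 + 3
  u = 10
  d = 2
  x = 10
  return 10
After constant-fold (8 stmts):
  y = 1
  c = 7
  b = 3
  v = 11
  u = 10
  d = 2
  x = 10
  return 10
After dead-code-elim (1 stmts):
  return 10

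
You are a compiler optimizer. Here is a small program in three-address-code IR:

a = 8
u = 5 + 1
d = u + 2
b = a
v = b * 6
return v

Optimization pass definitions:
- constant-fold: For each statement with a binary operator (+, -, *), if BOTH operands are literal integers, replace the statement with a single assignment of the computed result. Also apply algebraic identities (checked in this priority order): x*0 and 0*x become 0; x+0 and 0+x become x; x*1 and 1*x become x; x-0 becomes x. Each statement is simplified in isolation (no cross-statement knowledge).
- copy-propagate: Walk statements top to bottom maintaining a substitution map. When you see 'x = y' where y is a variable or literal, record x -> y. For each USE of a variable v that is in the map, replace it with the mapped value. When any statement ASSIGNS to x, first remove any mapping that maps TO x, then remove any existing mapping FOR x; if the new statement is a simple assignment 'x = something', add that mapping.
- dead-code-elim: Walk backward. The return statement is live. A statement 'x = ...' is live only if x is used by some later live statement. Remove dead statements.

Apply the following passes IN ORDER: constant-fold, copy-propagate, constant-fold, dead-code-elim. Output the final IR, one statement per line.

Initial IR:
  a = 8
  u = 5 + 1
  d = u + 2
  b = a
  v = b * 6
  return v
After constant-fold (6 stmts):
  a = 8
  u = 6
  d = u + 2
  b = a
  v = b * 6
  return v
After copy-propagate (6 stmts):
  a = 8
  u = 6
  d = 6 + 2
  b = 8
  v = 8 * 6
  return v
After constant-fold (6 stmts):
  a = 8
  u = 6
  d = 8
  b = 8
  v = 48
  return v
After dead-code-elim (2 stmts):
  v = 48
  return v

Answer: v = 48
return v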